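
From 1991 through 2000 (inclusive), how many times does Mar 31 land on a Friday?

2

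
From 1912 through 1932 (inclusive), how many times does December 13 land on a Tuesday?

Day of week of December 13 in each year:
1912: Fri, 1913: Sat, 1914: Sun, 1915: Mon, 1916: Wed, 1917: Thu, 1918: Fri, 1919: Sat, 1920: Mon, 1921: Tue ✓, 1922: Wed, 1923: Thu, 1924: Sat, 1925: Sun, 1926: Mon, 1927: Tue ✓, 1928: Thu, 1929: Fri, 1930: Sat, 1931: Sun, 1932: Tue ✓
Tuesdays: 1921, 1927, 1932.

3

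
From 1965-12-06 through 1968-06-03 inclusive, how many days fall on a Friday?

1965-12-06 is a Monday.
That's 911 days from start to end, counting both.
911 = 7 × 130 + 1, so there are 130 full weeks plus 1 extra day.
Each full week contributes one Friday: 130 so far.
The 1 extra day is Mon — none qualify.
Total: 130 + 0 = 130.

130 Fridays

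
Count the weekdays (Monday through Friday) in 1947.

261

1 January 1947 is a Wednesday.
That's 365 days from start to end, counting both.
365 = 7 × 52 + 1, so there are 52 full weeks plus 1 extra day.
Each full week contributes 5 weekdays (Mon–Fri): 52 × 5 = 260.
The 1 extra day is Wednesday — 1 of them qualifies.
Total: 260 + 1 = 261.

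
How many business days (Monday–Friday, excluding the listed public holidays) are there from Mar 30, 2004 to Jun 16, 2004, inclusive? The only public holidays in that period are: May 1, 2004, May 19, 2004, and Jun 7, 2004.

Mar 30, 2004 is a Tuesday.
That's 79 days from start to end, counting both.
79 = 7 × 11 + 2, so there are 11 full weeks plus 2 extra days.
Each full week contributes 5 weekdays (Mon–Fri): 11 × 5 = 55.
The 2 extra days are Tuesday, Wednesday — 2 of them qualify.
Total: 55 + 2 = 57.
Holidays: May 1, 2004 (Sat); May 19, 2004 (Wed); Jun 7, 2004 (Mon).
2 of the 3 holidays fall on weekdays; the rest are weekends and were already excluded.
Business days: 57 − 2 = 55.

55 business days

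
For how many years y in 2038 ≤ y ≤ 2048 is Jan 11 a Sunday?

Day of week of January 11 in each year:
2038: Mon, 2039: Tue, 2040: Wed, 2041: Fri, 2042: Sat, 2043: Sun ✓, 2044: Mon, 2045: Wed, 2046: Thu, 2047: Fri, 2048: Sat
Sundays: 2043.

1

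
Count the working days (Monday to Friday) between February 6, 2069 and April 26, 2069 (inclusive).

February 6, 2069 is a Wednesday.
That's 80 days from start to end, counting both.
80 = 7 × 11 + 3, so there are 11 full weeks plus 3 extra days.
Each full week contributes 5 weekdays (Mon–Fri): 11 × 5 = 55.
The 3 extra days are Wednesday, Thursday, Friday — 3 of them qualify.
Total: 55 + 3 = 58.

58 weekdays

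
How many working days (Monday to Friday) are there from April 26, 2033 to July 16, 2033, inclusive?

59 weekdays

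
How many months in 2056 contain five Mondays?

4

A month has five Mondays exactly when Monday falls within its first (length − 28) days.
Jan: 31 days, starts Sat → 5 of Sat, Sun, Mon ✓
Feb: 29 days, starts Tue → 5 of Tue
Mar: 31 days, starts Wed → 5 of Wed, Thu, Fri
Apr: 30 days, starts Sat → 5 of Sat, Sun
May: 31 days, starts Mon → 5 of Mon, Tue, Wed ✓
Jun: 30 days, starts Thu → 5 of Thu, Fri
Jul: 31 days, starts Sat → 5 of Sat, Sun, Mon ✓
Aug: 31 days, starts Tue → 5 of Tue, Wed, Thu
Sep: 30 days, starts Fri → 5 of Fri, Sat
Oct: 31 days, starts Sun → 5 of Sun, Mon, Tue ✓
Nov: 30 days, starts Wed → 5 of Wed, Thu
Dec: 31 days, starts Fri → 5 of Fri, Sat, Sun
Months with five Mondays: Jan, May, Jul, Oct.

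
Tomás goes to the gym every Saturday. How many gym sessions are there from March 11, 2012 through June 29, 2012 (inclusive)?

March 11, 2012 is a Sunday.
The range spans 111 days (inclusive of both endpoints).
111 = 7 × 15 + 6, so there are 15 full weeks plus 6 extra days.
Each full week contributes one Saturday: 15 so far.
The 6 extra days are Sun, Mon, Tue, Wed, Thu, Fri — none qualify.
Total: 15 + 0 = 15.

15 Saturdays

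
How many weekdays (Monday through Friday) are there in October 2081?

23

1 October 2081 is a Wednesday.
From 1 October 2081 to 31 October 2081 is 31 days inclusive.
31 = 7 × 4 + 3, so there are 4 full weeks plus 3 extra days.
Each full week contributes 5 weekdays (Mon–Fri): 4 × 5 = 20.
The 3 extra days are Wednesday, Thursday, Friday — 3 of them qualify.
Total: 20 + 3 = 23.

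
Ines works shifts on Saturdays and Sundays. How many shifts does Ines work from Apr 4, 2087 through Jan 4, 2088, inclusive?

80

Apr 4, 2087 is a Friday.
From Apr 4, 2087 to Jan 4, 2088 is 276 days inclusive.
276 = 7 × 39 + 3, so there are 39 full weeks plus 3 extra days.
Each full week contributes 2 days from the set (Sat, Sun): 39 × 2 = 78.
The 3 extra days are Friday, Saturday, Sunday — 2 of them qualify.
Total: 78 + 2 = 80.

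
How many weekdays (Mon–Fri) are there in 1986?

1 January 1986 is a Wednesday.
From 1 January 1986 to 31 December 1986 is 365 days inclusive.
365 = 7 × 52 + 1, so there are 52 full weeks plus 1 extra day.
Each full week contributes 5 weekdays (Mon–Fri): 52 × 5 = 260.
The 1 extra day is Wed — 1 of them qualifies.
Total: 260 + 1 = 261.

261 weekdays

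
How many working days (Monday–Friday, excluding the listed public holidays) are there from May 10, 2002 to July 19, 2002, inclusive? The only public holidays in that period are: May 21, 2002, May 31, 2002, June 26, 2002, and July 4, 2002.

47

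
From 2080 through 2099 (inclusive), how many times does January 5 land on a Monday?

Day of week of January 5 in each year:
2080: Fri, 2081: Sun, 2082: Mon ✓, 2083: Tue, 2084: Wed, 2085: Fri, 2086: Sat, 2087: Sun, 2088: Mon ✓, 2089: Wed, 2090: Thu, 2091: Fri, 2092: Sat, 2093: Mon ✓, 2094: Tue, 2095: Wed, 2096: Thu, 2097: Sat, 2098: Sun, 2099: Mon ✓
Mondays: 2082, 2088, 2093, 2099.

4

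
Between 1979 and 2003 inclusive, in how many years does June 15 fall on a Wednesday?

3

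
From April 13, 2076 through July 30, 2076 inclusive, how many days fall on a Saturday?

15 Saturdays

April 13, 2076 is a Monday.
That's 109 days from start to end, counting both.
109 = 7 × 15 + 4, so there are 15 full weeks plus 4 extra days.
Each full week contributes one Saturday: 15 so far.
The 4 extra days are Mon, Tue, Wed, Thu — none qualify.
Total: 15 + 0 = 15.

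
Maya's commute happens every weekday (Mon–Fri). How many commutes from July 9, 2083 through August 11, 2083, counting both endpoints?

July 9, 2083 is a Friday.
That's 34 days from start to end, counting both.
34 = 7 × 4 + 6, so there are 4 full weeks plus 6 extra days.
Each full week contributes 5 weekdays (Mon–Fri): 4 × 5 = 20.
The 6 extra days are Friday, Saturday, Sunday, Monday, Tuesday, Wednesday — 4 of them qualify.
Total: 20 + 4 = 24.

24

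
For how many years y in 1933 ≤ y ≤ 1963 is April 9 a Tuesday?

5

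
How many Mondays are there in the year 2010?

January 1, 2010 is a Friday.
That's 365 days from start to end, counting both.
365 = 7 × 52 + 1, so there are 52 full weeks plus 1 extra day.
Each full week contributes one Monday: 52 so far.
The 1 extra day is Fri — none qualify.
Total: 52 + 0 = 52.

52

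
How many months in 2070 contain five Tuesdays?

4

A month has five Tuesdays exactly when Tuesday falls within its first (length − 28) days.
Jan: 31 days, starts Wed → 5 of Wed, Thu, Fri
Feb: 28 days, starts Sat → 5 of (none)
Mar: 31 days, starts Sat → 5 of Sat, Sun, Mon
Apr: 30 days, starts Tue → 5 of Tue, Wed ✓
May: 31 days, starts Thu → 5 of Thu, Fri, Sat
Jun: 30 days, starts Sun → 5 of Sun, Mon
Jul: 31 days, starts Tue → 5 of Tue, Wed, Thu ✓
Aug: 31 days, starts Fri → 5 of Fri, Sat, Sun
Sep: 30 days, starts Mon → 5 of Mon, Tue ✓
Oct: 31 days, starts Wed → 5 of Wed, Thu, Fri
Nov: 30 days, starts Sat → 5 of Sat, Sun
Dec: 31 days, starts Mon → 5 of Mon, Tue, Wed ✓
Months with five Tuesdays: Apr, Jul, Sep, Dec.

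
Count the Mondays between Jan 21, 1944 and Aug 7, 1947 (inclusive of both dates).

185

Jan 21, 1944 is a Friday.
From Jan 21, 1944 to Aug 7, 1947 is 1295 days inclusive.
1295 = 7 × 185, so the span is exactly 185 full weeks.
Each full week contributes one Monday: 185 so far.
Total: 185.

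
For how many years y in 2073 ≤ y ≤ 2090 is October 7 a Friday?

2

Day of week of October 7 in each year:
2073: Sat, 2074: Sun, 2075: Mon, 2076: Wed, 2077: Thu, 2078: Fri ✓, 2079: Sat, 2080: Mon, 2081: Tue, 2082: Wed, 2083: Thu, 2084: Sat, 2085: Sun, 2086: Mon, 2087: Tue, 2088: Thu, 2089: Fri ✓, 2090: Sat
Fridays: 2078, 2089.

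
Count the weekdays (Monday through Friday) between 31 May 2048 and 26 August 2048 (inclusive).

63 weekdays

31 May 2048 is a Sunday.
The range spans 88 days (inclusive of both endpoints).
88 = 7 × 12 + 4, so there are 12 full weeks plus 4 extra days.
Each full week contributes 5 weekdays (Mon–Fri): 12 × 5 = 60.
The 4 extra days are Sun, Mon, Tue, Wed — 3 of them qualify.
Total: 60 + 3 = 63.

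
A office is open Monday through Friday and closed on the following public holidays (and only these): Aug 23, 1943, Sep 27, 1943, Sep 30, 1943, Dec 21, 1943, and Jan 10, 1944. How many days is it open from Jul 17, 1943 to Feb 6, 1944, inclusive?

140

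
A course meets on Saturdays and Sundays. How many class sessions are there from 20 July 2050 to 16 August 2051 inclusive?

20 July 2050 is a Wednesday.
That's 393 days from start to end, counting both.
393 = 7 × 56 + 1, so there are 56 full weeks plus 1 extra day.
Each full week contributes 2 days from the set (Sat, Sun): 56 × 2 = 112.
The 1 extra day is Wed — none qualify.
Total: 112 + 0 = 112.

112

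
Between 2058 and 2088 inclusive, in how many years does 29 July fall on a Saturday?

Day of week of July 29 in each year:
2058: Mon, 2059: Tue, 2060: Thu, 2061: Fri, 2062: Sat ✓, 2063: Sun, 2064: Tue, 2065: Wed, 2066: Thu, 2067: Fri, 2068: Sun, 2069: Mon, 2070: Tue, 2071: Wed, 2072: Fri, 2073: Sat ✓, 2074: Sun, 2075: Mon, 2076: Wed, 2077: Thu, 2078: Fri, 2079: Sat ✓, 2080: Mon, 2081: Tue, 2082: Wed, 2083: Thu, 2084: Sat ✓, 2085: Sun, 2086: Mon, 2087: Tue, 2088: Thu
Saturdays: 2062, 2073, 2079, 2084.

4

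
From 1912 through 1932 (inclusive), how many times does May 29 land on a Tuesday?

3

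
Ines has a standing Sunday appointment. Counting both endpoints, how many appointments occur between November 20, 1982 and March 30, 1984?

November 20, 1982 is a Saturday.
The range spans 497 days (inclusive of both endpoints).
497 = 7 × 71, so the span is exactly 71 full weeks.
Each full week contributes one Sunday: 71 so far.

71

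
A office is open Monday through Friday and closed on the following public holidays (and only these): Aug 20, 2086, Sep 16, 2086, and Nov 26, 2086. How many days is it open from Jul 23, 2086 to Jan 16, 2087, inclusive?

125 business days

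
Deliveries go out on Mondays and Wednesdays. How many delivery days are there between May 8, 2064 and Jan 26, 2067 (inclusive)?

284

May 8, 2064 is a Thursday.
The range spans 994 days (inclusive of both endpoints).
994 = 7 × 142, so the span is exactly 142 full weeks.
Each full week contributes 2 days from the set (Mon, Wed): 142 × 2 = 284.
Total: 284.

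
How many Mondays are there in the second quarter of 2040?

13

Apr 1, 2040 is a Sunday.
That's 91 days from start to end, counting both.
91 = 7 × 13, so the span is exactly 13 full weeks.
Each full week contributes one Monday: 13 so far.
Total: 13.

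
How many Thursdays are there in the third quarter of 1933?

13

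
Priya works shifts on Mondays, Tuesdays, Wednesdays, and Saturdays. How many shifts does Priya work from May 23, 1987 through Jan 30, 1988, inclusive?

145

May 23, 1987 is a Saturday.
From May 23, 1987 to Jan 30, 1988 is 253 days inclusive.
253 = 7 × 36 + 1, so there are 36 full weeks plus 1 extra day.
Each full week contributes 4 days from the set (Mon, Tue, Wed, Sat): 36 × 4 = 144.
The 1 extra day is Saturday — 1 of them qualifies.
Total: 144 + 1 = 145.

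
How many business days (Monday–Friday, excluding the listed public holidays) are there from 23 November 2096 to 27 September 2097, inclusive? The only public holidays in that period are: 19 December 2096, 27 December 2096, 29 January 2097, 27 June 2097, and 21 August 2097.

216 business days

23 November 2096 is a Friday.
The range spans 309 days (inclusive of both endpoints).
309 = 7 × 44 + 1, so there are 44 full weeks plus 1 extra day.
Each full week contributes 5 weekdays (Mon–Fri): 44 × 5 = 220.
The 1 extra day is Fri — 1 of them qualifies.
Total: 220 + 1 = 221.
Holidays: 19 December 2096 (Wed); 27 December 2096 (Thu); 29 January 2097 (Tue); 27 June 2097 (Thu); 21 August 2097 (Wed).
All 5 holidays fall on weekdays, so subtract 5.
Business days: 221 − 5 = 216.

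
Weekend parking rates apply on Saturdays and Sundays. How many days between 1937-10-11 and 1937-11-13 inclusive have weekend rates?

9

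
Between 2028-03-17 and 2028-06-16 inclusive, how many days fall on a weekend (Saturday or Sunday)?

26

2028-03-17 is a Friday.
From 2028-03-17 to 2028-06-16 is 92 days inclusive.
92 = 7 × 13 + 1, so there are 13 full weeks plus 1 extra day.
Each full week contributes 2 weekend days (Sat, Sun): 13 × 2 = 26.
The 1 extra day is Fri — none qualify.
Total: 26 + 0 = 26.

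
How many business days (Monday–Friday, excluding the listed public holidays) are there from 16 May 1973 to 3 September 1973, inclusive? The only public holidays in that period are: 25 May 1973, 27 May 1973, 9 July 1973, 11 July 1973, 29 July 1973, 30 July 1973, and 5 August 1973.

16 May 1973 is a Wednesday.
The range spans 111 days (inclusive of both endpoints).
111 = 7 × 15 + 6, so there are 15 full weeks plus 6 extra days.
Each full week contributes 5 weekdays (Mon–Fri): 15 × 5 = 75.
The 6 extra days are Wednesday, Thursday, Friday, Saturday, Sunday, Monday — 4 of them qualify.
Total: 75 + 4 = 79.
Holidays: 25 May 1973 (Fri); 27 May 1973 (Sun); 9 July 1973 (Mon); 11 July 1973 (Wed); 29 July 1973 (Sun); 30 July 1973 (Mon); 5 August 1973 (Sun).
4 of the 7 holidays fall on weekdays; the rest are weekends and were already excluded.
Business days: 79 − 4 = 75.

75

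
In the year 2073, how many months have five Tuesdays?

4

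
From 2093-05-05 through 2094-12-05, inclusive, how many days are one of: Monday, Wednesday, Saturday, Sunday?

2093-05-05 is a Tuesday.
That's 580 days from start to end, counting both.
580 = 7 × 82 + 6, so there are 82 full weeks plus 6 extra days.
Each full week contributes 4 days from the set (Mon, Wed, Sat, Sun): 82 × 4 = 328.
The 6 extra days are Tue, Wed, Thu, Fri, Sat, Sun — 3 of them qualify.
Total: 328 + 3 = 331.

331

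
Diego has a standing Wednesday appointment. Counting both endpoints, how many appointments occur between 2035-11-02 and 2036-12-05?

57

2035-11-02 is a Friday.
From 2035-11-02 to 2036-12-05 is 400 days inclusive.
400 = 7 × 57 + 1, so there are 57 full weeks plus 1 extra day.
Each full week contributes one Wednesday: 57 so far.
The 1 extra day is Friday — none qualify.
Total: 57 + 0 = 57.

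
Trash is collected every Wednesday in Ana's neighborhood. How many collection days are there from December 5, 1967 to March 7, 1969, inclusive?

66

December 5, 1967 is a Tuesday.
That's 459 days from start to end, counting both.
459 = 7 × 65 + 4, so there are 65 full weeks plus 4 extra days.
Each full week contributes one Wednesday: 65 so far.
The 4 extra days are Tuesday, Wednesday, Thursday, Friday — 1 of them qualifies.
Total: 65 + 1 = 66.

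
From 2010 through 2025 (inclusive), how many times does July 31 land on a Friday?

Day of week of July 31 in each year:
2010: Sat, 2011: Sun, 2012: Tue, 2013: Wed, 2014: Thu, 2015: Fri ✓, 2016: Sun, 2017: Mon, 2018: Tue, 2019: Wed, 2020: Fri ✓, 2021: Sat, 2022: Sun, 2023: Mon, 2024: Wed, 2025: Thu
Fridays: 2015, 2020.

2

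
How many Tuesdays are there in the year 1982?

1 January 1982 is a Friday.
From 1 January 1982 to 31 December 1982 is 365 days inclusive.
365 = 7 × 52 + 1, so there are 52 full weeks plus 1 extra day.
Each full week contributes one Tuesday: 52 so far.
The 1 extra day is Fri — none qualify.
Total: 52 + 0 = 52.

52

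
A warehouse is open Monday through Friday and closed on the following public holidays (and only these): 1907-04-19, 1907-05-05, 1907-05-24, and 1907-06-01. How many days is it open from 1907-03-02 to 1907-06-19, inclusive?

76

1907-03-02 is a Saturday.
The range spans 110 days (inclusive of both endpoints).
110 = 7 × 15 + 5, so there are 15 full weeks plus 5 extra days.
Each full week contributes 5 weekdays (Mon–Fri): 15 × 5 = 75.
The 5 extra days are Sat, Sun, Mon, Tue, Wed — 3 of them qualify.
Total: 75 + 3 = 78.
Holidays: 1907-04-19 (Fri); 1907-05-05 (Sun); 1907-05-24 (Fri); 1907-06-01 (Sat).
2 of the 4 holidays fall on weekdays; the rest are weekends and were already excluded.
Business days: 78 − 2 = 76.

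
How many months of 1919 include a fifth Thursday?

4

A month has five Thursdays exactly when Thursday falls within its first (length − 28) days.
Jan: 31 days, starts Wed → 5 of Wed, Thu, Fri ✓
Feb: 28 days, starts Sat → 5 of (none)
Mar: 31 days, starts Sat → 5 of Sat, Sun, Mon
Apr: 30 days, starts Tue → 5 of Tue, Wed
May: 31 days, starts Thu → 5 of Thu, Fri, Sat ✓
Jun: 30 days, starts Sun → 5 of Sun, Mon
Jul: 31 days, starts Tue → 5 of Tue, Wed, Thu ✓
Aug: 31 days, starts Fri → 5 of Fri, Sat, Sun
Sep: 30 days, starts Mon → 5 of Mon, Tue
Oct: 31 days, starts Wed → 5 of Wed, Thu, Fri ✓
Nov: 30 days, starts Sat → 5 of Sat, Sun
Dec: 31 days, starts Mon → 5 of Mon, Tue, Wed
Months with five Thursdays: Jan, May, Jul, Oct.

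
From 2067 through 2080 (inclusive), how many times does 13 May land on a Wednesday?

Day of week of May 13 in each year:
2067: Fri, 2068: Sun, 2069: Mon, 2070: Tue, 2071: Wed ✓, 2072: Fri, 2073: Sat, 2074: Sun, 2075: Mon, 2076: Wed ✓, 2077: Thu, 2078: Fri, 2079: Sat, 2080: Mon
Wednesdays: 2071, 2076.

2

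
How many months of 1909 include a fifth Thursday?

4

A month has five Thursdays exactly when Thursday falls within its first (length − 28) days.
Jan: 31 days, starts Fri → 5 of Fri, Sat, Sun
Feb: 28 days, starts Mon → 5 of (none)
Mar: 31 days, starts Mon → 5 of Mon, Tue, Wed
Apr: 30 days, starts Thu → 5 of Thu, Fri ✓
May: 31 days, starts Sat → 5 of Sat, Sun, Mon
Jun: 30 days, starts Tue → 5 of Tue, Wed
Jul: 31 days, starts Thu → 5 of Thu, Fri, Sat ✓
Aug: 31 days, starts Sun → 5 of Sun, Mon, Tue
Sep: 30 days, starts Wed → 5 of Wed, Thu ✓
Oct: 31 days, starts Fri → 5 of Fri, Sat, Sun
Nov: 30 days, starts Mon → 5 of Mon, Tue
Dec: 31 days, starts Wed → 5 of Wed, Thu, Fri ✓
Months with five Thursdays: Apr, Jul, Sep, Dec.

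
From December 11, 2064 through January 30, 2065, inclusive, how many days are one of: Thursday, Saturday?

December 11, 2064 is a Thursday.
That's 51 days from start to end, counting both.
51 = 7 × 7 + 2, so there are 7 full weeks plus 2 extra days.
Each full week contributes 2 days from the set (Thu, Sat): 7 × 2 = 14.
The 2 extra days are Thu, Fri — 1 of them qualifies.
Total: 14 + 1 = 15.

15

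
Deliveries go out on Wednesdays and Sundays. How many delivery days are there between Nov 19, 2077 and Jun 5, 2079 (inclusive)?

161

Nov 19, 2077 is a Friday.
From Nov 19, 2077 to Jun 5, 2079 is 564 days inclusive.
564 = 7 × 80 + 4, so there are 80 full weeks plus 4 extra days.
Each full week contributes 2 days from the set (Wed, Sun): 80 × 2 = 160.
The 4 extra days are Friday, Saturday, Sunday, Monday — 1 of them qualifies.
Total: 160 + 1 = 161.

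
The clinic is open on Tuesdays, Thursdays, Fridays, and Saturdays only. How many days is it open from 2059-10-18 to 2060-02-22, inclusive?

2059-10-18 is a Saturday.
From 2059-10-18 to 2060-02-22 is 128 days inclusive.
128 = 7 × 18 + 2, so there are 18 full weeks plus 2 extra days.
Each full week contributes 4 days from the set (Tue, Thu, Fri, Sat): 18 × 4 = 72.
The 2 extra days are Sat, Sun — 1 of them qualifies.
Total: 72 + 1 = 73.

73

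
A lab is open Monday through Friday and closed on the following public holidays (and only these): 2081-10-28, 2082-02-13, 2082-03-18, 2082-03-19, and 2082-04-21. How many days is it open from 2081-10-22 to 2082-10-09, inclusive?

2081-10-22 is a Wednesday.
The range spans 353 days (inclusive of both endpoints).
353 = 7 × 50 + 3, so there are 50 full weeks plus 3 extra days.
Each full week contributes 5 weekdays (Mon–Fri): 50 × 5 = 250.
The 3 extra days are Wednesday, Thursday, Friday — 3 of them qualify.
Total: 250 + 3 = 253.
Holidays: 2081-10-28 (Tue); 2082-02-13 (Fri); 2082-03-18 (Wed); 2082-03-19 (Thu); 2082-04-21 (Tue).
All 5 holidays fall on weekdays, so subtract 5.
Business days: 253 − 5 = 248.

248 business days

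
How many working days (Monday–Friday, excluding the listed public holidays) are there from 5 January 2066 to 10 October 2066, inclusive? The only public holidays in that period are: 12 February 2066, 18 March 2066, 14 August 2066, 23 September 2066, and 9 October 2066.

5 January 2066 is a Tuesday.
The range spans 279 days (inclusive of both endpoints).
279 = 7 × 39 + 6, so there are 39 full weeks plus 6 extra days.
Each full week contributes 5 weekdays (Mon–Fri): 39 × 5 = 195.
The 6 extra days are Tuesday, Wednesday, Thursday, Friday, Saturday, Sunday — 4 of them qualify.
Total: 195 + 4 = 199.
Holidays: 12 February 2066 (Fri); 18 March 2066 (Thu); 14 August 2066 (Sat); 23 September 2066 (Thu); 9 October 2066 (Sat).
3 of the 5 holidays fall on weekdays; the rest are weekends and were already excluded.
Business days: 199 − 3 = 196.

196 working days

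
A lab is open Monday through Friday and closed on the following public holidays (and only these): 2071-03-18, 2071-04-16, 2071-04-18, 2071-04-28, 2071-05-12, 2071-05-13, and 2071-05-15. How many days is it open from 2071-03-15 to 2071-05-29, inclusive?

49

2071-03-15 is a Sunday.
The range spans 76 days (inclusive of both endpoints).
76 = 7 × 10 + 6, so there are 10 full weeks plus 6 extra days.
Each full week contributes 5 weekdays (Mon–Fri): 10 × 5 = 50.
The 6 extra days are Sunday, Monday, Tuesday, Wednesday, Thursday, Friday — 5 of them qualify.
Total: 50 + 5 = 55.
Holidays: 2071-03-18 (Wed); 2071-04-16 (Thu); 2071-04-18 (Sat); 2071-04-28 (Tue); 2071-05-12 (Tue); 2071-05-13 (Wed); 2071-05-15 (Fri).
6 of the 7 holidays fall on weekdays; the rest are weekends and were already excluded.
Business days: 55 − 6 = 49.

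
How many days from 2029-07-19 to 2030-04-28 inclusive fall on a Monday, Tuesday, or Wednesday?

120

2029-07-19 is a Thursday.
From 2029-07-19 to 2030-04-28 is 284 days inclusive.
284 = 7 × 40 + 4, so there are 40 full weeks plus 4 extra days.
Each full week contributes 3 days from the set (Mon, Tue, Wed): 40 × 3 = 120.
The 4 extra days are Thursday, Friday, Saturday, Sunday — none qualify.
Total: 120 + 0 = 120.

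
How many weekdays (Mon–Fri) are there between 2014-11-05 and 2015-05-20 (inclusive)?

141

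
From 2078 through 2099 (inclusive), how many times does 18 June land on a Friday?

3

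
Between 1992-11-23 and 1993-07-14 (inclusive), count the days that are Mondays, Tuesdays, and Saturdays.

101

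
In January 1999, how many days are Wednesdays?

Jan 1, 1999 is a Friday.
The range spans 31 days (inclusive of both endpoints).
31 = 7 × 4 + 3, so there are 4 full weeks plus 3 extra days.
Each full week contributes one Wednesday: 4 so far.
The 3 extra days are Fri, Sat, Sun — none qualify.
Total: 4 + 0 = 4.

4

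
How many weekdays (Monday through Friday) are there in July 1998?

23

Jul 1, 1998 is a Wednesday.
The range spans 31 days (inclusive of both endpoints).
31 = 7 × 4 + 3, so there are 4 full weeks plus 3 extra days.
Each full week contributes 5 weekdays (Mon–Fri): 4 × 5 = 20.
The 3 extra days are Wed, Thu, Fri — 3 of them qualify.
Total: 20 + 3 = 23.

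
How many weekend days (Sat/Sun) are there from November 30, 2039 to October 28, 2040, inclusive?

96

November 30, 2039 is a Wednesday.
From November 30, 2039 to October 28, 2040 is 334 days inclusive.
334 = 7 × 47 + 5, so there are 47 full weeks plus 5 extra days.
Each full week contributes 2 weekend days (Sat, Sun): 47 × 2 = 94.
The 5 extra days are Wed, Thu, Fri, Sat, Sun — 2 of them qualify.
Total: 94 + 2 = 96.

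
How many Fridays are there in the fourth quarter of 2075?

13

October 1, 2075 is a Tuesday.
From October 1, 2075 to December 31, 2075 is 92 days inclusive.
92 = 7 × 13 + 1, so there are 13 full weeks plus 1 extra day.
Each full week contributes one Friday: 13 so far.
The 1 extra day is Tuesday — none qualify.
Total: 13 + 0 = 13.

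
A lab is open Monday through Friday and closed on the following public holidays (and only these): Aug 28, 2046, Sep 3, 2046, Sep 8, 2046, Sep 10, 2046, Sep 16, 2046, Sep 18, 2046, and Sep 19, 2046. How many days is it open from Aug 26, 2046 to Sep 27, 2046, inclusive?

Aug 26, 2046 is a Sunday.
That's 33 days from start to end, counting both.
33 = 7 × 4 + 5, so there are 4 full weeks plus 5 extra days.
Each full week contributes 5 weekdays (Mon–Fri): 4 × 5 = 20.
The 5 extra days are Sun, Mon, Tue, Wed, Thu — 4 of them qualify.
Total: 20 + 4 = 24.
Holidays: Aug 28, 2046 (Tue); Sep 3, 2046 (Mon); Sep 8, 2046 (Sat); Sep 10, 2046 (Mon); Sep 16, 2046 (Sun); Sep 18, 2046 (Tue); Sep 19, 2046 (Wed).
5 of the 7 holidays fall on weekdays; the rest are weekends and were already excluded.
Business days: 24 − 5 = 19.

19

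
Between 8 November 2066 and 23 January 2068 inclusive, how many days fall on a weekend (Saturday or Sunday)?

126

8 November 2066 is a Monday.
From 8 November 2066 to 23 January 2068 is 442 days inclusive.
442 = 7 × 63 + 1, so there are 63 full weeks plus 1 extra day.
Each full week contributes 2 weekend days (Sat, Sun): 63 × 2 = 126.
The 1 extra day is Mon — none qualify.
Total: 126 + 0 = 126.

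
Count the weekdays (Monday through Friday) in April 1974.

22

1 April 1974 is a Monday.
The range spans 30 days (inclusive of both endpoints).
30 = 7 × 4 + 2, so there are 4 full weeks plus 2 extra days.
Each full week contributes 5 weekdays (Mon–Fri): 4 × 5 = 20.
The 2 extra days are Monday, Tuesday — 2 of them qualify.
Total: 20 + 2 = 22.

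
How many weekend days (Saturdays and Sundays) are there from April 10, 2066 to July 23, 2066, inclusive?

30

April 10, 2066 is a Saturday.
The range spans 105 days (inclusive of both endpoints).
105 = 7 × 15, so the span is exactly 15 full weeks.
Each full week contributes 2 weekend days (Sat, Sun): 15 × 2 = 30.
Total: 30.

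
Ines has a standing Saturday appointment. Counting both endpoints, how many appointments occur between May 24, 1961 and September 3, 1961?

May 24, 1961 is a Wednesday.
The range spans 103 days (inclusive of both endpoints).
103 = 7 × 14 + 5, so there are 14 full weeks plus 5 extra days.
Each full week contributes one Saturday: 14 so far.
The 5 extra days are Wed, Thu, Fri, Sat, Sun — 1 of them qualifies.
Total: 14 + 1 = 15.

15 Saturdays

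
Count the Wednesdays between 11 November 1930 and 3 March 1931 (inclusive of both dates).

11 November 1930 is a Tuesday.
The range spans 113 days (inclusive of both endpoints).
113 = 7 × 16 + 1, so there are 16 full weeks plus 1 extra day.
Each full week contributes one Wednesday: 16 so far.
The 1 extra day is Tue — none qualify.
Total: 16 + 0 = 16.

16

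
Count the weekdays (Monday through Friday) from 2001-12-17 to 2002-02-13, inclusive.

43

2001-12-17 is a Monday.
That's 59 days from start to end, counting both.
59 = 7 × 8 + 3, so there are 8 full weeks plus 3 extra days.
Each full week contributes 5 weekdays (Mon–Fri): 8 × 5 = 40.
The 3 extra days are Monday, Tuesday, Wednesday — 3 of them qualify.
Total: 40 + 3 = 43.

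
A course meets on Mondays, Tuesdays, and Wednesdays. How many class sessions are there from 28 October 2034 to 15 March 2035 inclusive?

60

28 October 2034 is a Saturday.
The range spans 139 days (inclusive of both endpoints).
139 = 7 × 19 + 6, so there are 19 full weeks plus 6 extra days.
Each full week contributes 3 days from the set (Mon, Tue, Wed): 19 × 3 = 57.
The 6 extra days are Saturday, Sunday, Monday, Tuesday, Wednesday, Thursday — 3 of them qualify.
Total: 57 + 3 = 60.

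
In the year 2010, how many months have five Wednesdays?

A month has five Wednesdays exactly when Wednesday falls within its first (length − 28) days.
Jan: 31 days, starts Fri → 5 of Fri, Sat, Sun
Feb: 28 days, starts Mon → 5 of (none)
Mar: 31 days, starts Mon → 5 of Mon, Tue, Wed ✓
Apr: 30 days, starts Thu → 5 of Thu, Fri
May: 31 days, starts Sat → 5 of Sat, Sun, Mon
Jun: 30 days, starts Tue → 5 of Tue, Wed ✓
Jul: 31 days, starts Thu → 5 of Thu, Fri, Sat
Aug: 31 days, starts Sun → 5 of Sun, Mon, Tue
Sep: 30 days, starts Wed → 5 of Wed, Thu ✓
Oct: 31 days, starts Fri → 5 of Fri, Sat, Sun
Nov: 30 days, starts Mon → 5 of Mon, Tue
Dec: 31 days, starts Wed → 5 of Wed, Thu, Fri ✓
Months with five Wednesdays: Mar, Jun, Sep, Dec.

4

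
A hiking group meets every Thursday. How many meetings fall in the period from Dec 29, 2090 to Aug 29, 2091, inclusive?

Dec 29, 2090 is a Friday.
That's 244 days from start to end, counting both.
244 = 7 × 34 + 6, so there are 34 full weeks plus 6 extra days.
Each full week contributes one Thursday: 34 so far.
The 6 extra days are Friday, Saturday, Sunday, Monday, Tuesday, Wednesday — none qualify.
Total: 34 + 0 = 34.

34 Thursdays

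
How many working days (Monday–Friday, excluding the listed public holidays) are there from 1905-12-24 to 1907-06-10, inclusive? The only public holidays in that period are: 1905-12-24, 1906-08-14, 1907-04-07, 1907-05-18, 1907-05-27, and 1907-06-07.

378 working days

1905-12-24 is a Sunday.
From 1905-12-24 to 1907-06-10 is 534 days inclusive.
534 = 7 × 76 + 2, so there are 76 full weeks plus 2 extra days.
Each full week contributes 5 weekdays (Mon–Fri): 76 × 5 = 380.
The 2 extra days are Sunday, Monday — 1 of them qualifies.
Total: 380 + 1 = 381.
Holidays: 1905-12-24 (Sun); 1906-08-14 (Tue); 1907-04-07 (Sun); 1907-05-18 (Sat); 1907-05-27 (Mon); 1907-06-07 (Fri).
3 of the 6 holidays fall on weekdays; the rest are weekends and were already excluded.
Business days: 381 − 3 = 378.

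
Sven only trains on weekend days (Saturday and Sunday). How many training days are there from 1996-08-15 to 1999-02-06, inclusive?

1996-08-15 is a Thursday.
From 1996-08-15 to 1999-02-06 is 906 days inclusive.
906 = 7 × 129 + 3, so there are 129 full weeks plus 3 extra days.
Each full week contributes 2 weekend days (Sat, Sun): 129 × 2 = 258.
The 3 extra days are Thursday, Friday, Saturday — 1 of them qualifies.
Total: 258 + 1 = 259.

259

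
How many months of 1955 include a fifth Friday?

4

A month has five Fridays exactly when Friday falls within its first (length − 28) days.
Jan: 31 days, starts Sat → 5 of Sat, Sun, Mon
Feb: 28 days, starts Tue → 5 of (none)
Mar: 31 days, starts Tue → 5 of Tue, Wed, Thu
Apr: 30 days, starts Fri → 5 of Fri, Sat ✓
May: 31 days, starts Sun → 5 of Sun, Mon, Tue
Jun: 30 days, starts Wed → 5 of Wed, Thu
Jul: 31 days, starts Fri → 5 of Fri, Sat, Sun ✓
Aug: 31 days, starts Mon → 5 of Mon, Tue, Wed
Sep: 30 days, starts Thu → 5 of Thu, Fri ✓
Oct: 31 days, starts Sat → 5 of Sat, Sun, Mon
Nov: 30 days, starts Tue → 5 of Tue, Wed
Dec: 31 days, starts Thu → 5 of Thu, Fri, Sat ✓
Months with five Fridays: Apr, Jul, Sep, Dec.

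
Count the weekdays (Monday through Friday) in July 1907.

23 weekdays

Jul 1, 1907 is a Monday.
The range spans 31 days (inclusive of both endpoints).
31 = 7 × 4 + 3, so there are 4 full weeks plus 3 extra days.
Each full week contributes 5 weekdays (Mon–Fri): 4 × 5 = 20.
The 3 extra days are Mon, Tue, Wed — 3 of them qualify.
Total: 20 + 3 = 23.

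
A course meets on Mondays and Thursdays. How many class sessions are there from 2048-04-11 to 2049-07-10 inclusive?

2048-04-11 is a Saturday.
That's 456 days from start to end, counting both.
456 = 7 × 65 + 1, so there are 65 full weeks plus 1 extra day.
Each full week contributes 2 days from the set (Mon, Thu): 65 × 2 = 130.
The 1 extra day is Sat — none qualify.
Total: 130 + 0 = 130.

130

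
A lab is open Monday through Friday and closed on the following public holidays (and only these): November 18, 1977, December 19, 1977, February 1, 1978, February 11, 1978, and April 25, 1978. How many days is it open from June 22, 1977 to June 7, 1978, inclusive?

247 working days

June 22, 1977 is a Wednesday.
From June 22, 1977 to June 7, 1978 is 351 days inclusive.
351 = 7 × 50 + 1, so there are 50 full weeks plus 1 extra day.
Each full week contributes 5 weekdays (Mon–Fri): 50 × 5 = 250.
The 1 extra day is Wednesday — 1 of them qualifies.
Total: 250 + 1 = 251.
Holidays: November 18, 1977 (Fri); December 19, 1977 (Mon); February 1, 1978 (Wed); February 11, 1978 (Sat); April 25, 1978 (Tue).
4 of the 5 holidays fall on weekdays; the rest are weekends and were already excluded.
Business days: 251 − 4 = 247.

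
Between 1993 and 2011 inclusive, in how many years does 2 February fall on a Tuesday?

3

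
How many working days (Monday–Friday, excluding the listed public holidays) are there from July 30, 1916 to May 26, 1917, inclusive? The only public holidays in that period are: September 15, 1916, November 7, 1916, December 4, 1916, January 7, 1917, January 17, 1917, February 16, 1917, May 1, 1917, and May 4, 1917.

July 30, 1916 is a Sunday.
That's 301 days from start to end, counting both.
301 = 7 × 43, so the span is exactly 43 full weeks.
Each full week contributes 5 weekdays (Mon–Fri): 43 × 5 = 215.
Total: 215.
Holidays: September 15, 1916 (Fri); November 7, 1916 (Tue); December 4, 1916 (Mon); January 7, 1917 (Sun); January 17, 1917 (Wed); February 16, 1917 (Fri); May 1, 1917 (Tue); May 4, 1917 (Fri).
7 of the 8 holidays fall on weekdays; the rest are weekends and were already excluded.
Business days: 215 − 7 = 208.

208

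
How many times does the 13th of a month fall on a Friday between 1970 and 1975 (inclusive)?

10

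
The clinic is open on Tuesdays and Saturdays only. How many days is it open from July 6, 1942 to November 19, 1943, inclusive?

July 6, 1942 is a Monday.
That's 502 days from start to end, counting both.
502 = 7 × 71 + 5, so there are 71 full weeks plus 5 extra days.
Each full week contributes 2 days from the set (Tue, Sat): 71 × 2 = 142.
The 5 extra days are Mon, Tue, Wed, Thu, Fri — 1 of them qualifies.
Total: 142 + 1 = 143.

143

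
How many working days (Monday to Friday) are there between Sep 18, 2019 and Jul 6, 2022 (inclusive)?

Sep 18, 2019 is a Wednesday.
That's 1023 days from start to end, counting both.
1023 = 7 × 146 + 1, so there are 146 full weeks plus 1 extra day.
Each full week contributes 5 weekdays (Mon–Fri): 146 × 5 = 730.
The 1 extra day is Wednesday — 1 of them qualifies.
Total: 730 + 1 = 731.

731 weekdays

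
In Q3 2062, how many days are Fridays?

13

Jul 1, 2062 is a Saturday.
From Jul 1, 2062 to Sep 30, 2062 is 92 days inclusive.
92 = 7 × 13 + 1, so there are 13 full weeks plus 1 extra day.
Each full week contributes one Friday: 13 so far.
The 1 extra day is Sat — none qualify.
Total: 13 + 0 = 13.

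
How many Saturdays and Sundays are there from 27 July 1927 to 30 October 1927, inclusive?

27 July 1927 is a Wednesday.
The range spans 96 days (inclusive of both endpoints).
96 = 7 × 13 + 5, so there are 13 full weeks plus 5 extra days.
Each full week contributes 2 weekend days (Sat, Sun): 13 × 2 = 26.
The 5 extra days are Wednesday, Thursday, Friday, Saturday, Sunday — 2 of them qualify.
Total: 26 + 2 = 28.

28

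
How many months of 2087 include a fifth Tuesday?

4

A month has five Tuesdays exactly when Tuesday falls within its first (length − 28) days.
Jan: 31 days, starts Wed → 5 of Wed, Thu, Fri
Feb: 28 days, starts Sat → 5 of (none)
Mar: 31 days, starts Sat → 5 of Sat, Sun, Mon
Apr: 30 days, starts Tue → 5 of Tue, Wed ✓
May: 31 days, starts Thu → 5 of Thu, Fri, Sat
Jun: 30 days, starts Sun → 5 of Sun, Mon
Jul: 31 days, starts Tue → 5 of Tue, Wed, Thu ✓
Aug: 31 days, starts Fri → 5 of Fri, Sat, Sun
Sep: 30 days, starts Mon → 5 of Mon, Tue ✓
Oct: 31 days, starts Wed → 5 of Wed, Thu, Fri
Nov: 30 days, starts Sat → 5 of Sat, Sun
Dec: 31 days, starts Mon → 5 of Mon, Tue, Wed ✓
Months with five Tuesdays: Apr, Jul, Sep, Dec.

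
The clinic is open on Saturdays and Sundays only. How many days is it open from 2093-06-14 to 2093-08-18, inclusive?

2093-06-14 is a Sunday.
The range spans 66 days (inclusive of both endpoints).
66 = 7 × 9 + 3, so there are 9 full weeks plus 3 extra days.
Each full week contributes 2 days from the set (Sat, Sun): 9 × 2 = 18.
The 3 extra days are Sun, Mon, Tue — 1 of them qualifies.
Total: 18 + 1 = 19.

19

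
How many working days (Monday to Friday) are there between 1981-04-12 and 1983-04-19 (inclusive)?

527 weekdays

1981-04-12 is a Sunday.
From 1981-04-12 to 1983-04-19 is 738 days inclusive.
738 = 7 × 105 + 3, so there are 105 full weeks plus 3 extra days.
Each full week contributes 5 weekdays (Mon–Fri): 105 × 5 = 525.
The 3 extra days are Sun, Mon, Tue — 2 of them qualify.
Total: 525 + 2 = 527.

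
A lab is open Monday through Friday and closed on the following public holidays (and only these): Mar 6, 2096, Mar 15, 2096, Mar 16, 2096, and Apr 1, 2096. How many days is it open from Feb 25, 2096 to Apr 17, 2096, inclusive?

Feb 25, 2096 is a Saturday.
That's 53 days from start to end, counting both.
53 = 7 × 7 + 4, so there are 7 full weeks plus 4 extra days.
Each full week contributes 5 weekdays (Mon–Fri): 7 × 5 = 35.
The 4 extra days are Saturday, Sunday, Monday, Tuesday — 2 of them qualify.
Total: 35 + 2 = 37.
Holidays: Mar 6, 2096 (Tue); Mar 15, 2096 (Thu); Mar 16, 2096 (Fri); Apr 1, 2096 (Sun).
3 of the 4 holidays fall on weekdays; the rest are weekends and were already excluded.
Business days: 37 − 3 = 34.

34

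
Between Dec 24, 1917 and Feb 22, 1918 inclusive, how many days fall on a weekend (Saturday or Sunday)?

Dec 24, 1917 is a Monday.
From Dec 24, 1917 to Feb 22, 1918 is 61 days inclusive.
61 = 7 × 8 + 5, so there are 8 full weeks plus 5 extra days.
Each full week contributes 2 weekend days (Sat, Sun): 8 × 2 = 16.
The 5 extra days are Monday, Tuesday, Wednesday, Thursday, Friday — none qualify.
Total: 16 + 0 = 16.

16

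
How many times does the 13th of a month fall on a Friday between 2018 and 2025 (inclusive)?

Friday-the-13ths by year:
2018: Apr, Jul
2019: Sep, Dec
2020: Mar, Nov
2021: Aug
2022: May
2023: Jan, Oct
2024: Sep, Dec
2025: Jun

13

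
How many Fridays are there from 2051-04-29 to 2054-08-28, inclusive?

2051-04-29 is a Saturday.
That's 1218 days from start to end, counting both.
1218 = 7 × 174, so the span is exactly 174 full weeks.
Each full week contributes one Friday: 174 so far.

174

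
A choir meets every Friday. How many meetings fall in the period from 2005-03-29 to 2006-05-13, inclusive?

59 Fridays

2005-03-29 is a Tuesday.
From 2005-03-29 to 2006-05-13 is 411 days inclusive.
411 = 7 × 58 + 5, so there are 58 full weeks plus 5 extra days.
Each full week contributes one Friday: 58 so far.
The 5 extra days are Tuesday, Wednesday, Thursday, Friday, Saturday — 1 of them qualifies.
Total: 58 + 1 = 59.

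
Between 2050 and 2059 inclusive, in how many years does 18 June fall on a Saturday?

1

Day of week of June 18 in each year:
2050: Sat ✓, 2051: Sun, 2052: Tue, 2053: Wed, 2054: Thu, 2055: Fri, 2056: Sun, 2057: Mon, 2058: Tue, 2059: Wed
Saturdays: 2050.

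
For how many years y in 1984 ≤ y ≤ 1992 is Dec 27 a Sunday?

Day of week of December 27 in each year:
1984: Thu, 1985: Fri, 1986: Sat, 1987: Sun ✓, 1988: Tue, 1989: Wed, 1990: Thu, 1991: Fri, 1992: Sun ✓
Sundays: 1987, 1992.

2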